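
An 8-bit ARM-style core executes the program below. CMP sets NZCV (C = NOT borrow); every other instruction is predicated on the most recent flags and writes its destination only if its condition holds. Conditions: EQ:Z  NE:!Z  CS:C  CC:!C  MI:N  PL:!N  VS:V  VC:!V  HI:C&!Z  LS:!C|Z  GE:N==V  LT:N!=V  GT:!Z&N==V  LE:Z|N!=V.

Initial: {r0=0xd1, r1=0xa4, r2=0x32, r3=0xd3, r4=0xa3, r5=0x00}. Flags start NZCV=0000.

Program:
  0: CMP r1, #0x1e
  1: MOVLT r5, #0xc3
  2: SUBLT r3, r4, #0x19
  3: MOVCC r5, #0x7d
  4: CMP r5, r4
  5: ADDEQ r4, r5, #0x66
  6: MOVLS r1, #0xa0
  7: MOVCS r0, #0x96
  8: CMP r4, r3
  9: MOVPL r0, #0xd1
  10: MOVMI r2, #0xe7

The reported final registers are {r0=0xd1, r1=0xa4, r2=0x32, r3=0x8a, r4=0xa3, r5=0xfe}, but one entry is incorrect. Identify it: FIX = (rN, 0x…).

0: ✓ CMP  NZCV=1010
1: ✓ MOVLT  r5←0xc3
2: ✓ SUBLT  r3←0x8a
3: · MOVCC
4: ✓ CMP  NZCV=0010
5: · ADDEQ
6: · MOVLS
7: ✓ MOVCS  r0←0x96
8: ✓ CMP  NZCV=0010
9: ✓ MOVPL  r0←0xd1
10: · MOVMI

FIX = (r5, 0xc3)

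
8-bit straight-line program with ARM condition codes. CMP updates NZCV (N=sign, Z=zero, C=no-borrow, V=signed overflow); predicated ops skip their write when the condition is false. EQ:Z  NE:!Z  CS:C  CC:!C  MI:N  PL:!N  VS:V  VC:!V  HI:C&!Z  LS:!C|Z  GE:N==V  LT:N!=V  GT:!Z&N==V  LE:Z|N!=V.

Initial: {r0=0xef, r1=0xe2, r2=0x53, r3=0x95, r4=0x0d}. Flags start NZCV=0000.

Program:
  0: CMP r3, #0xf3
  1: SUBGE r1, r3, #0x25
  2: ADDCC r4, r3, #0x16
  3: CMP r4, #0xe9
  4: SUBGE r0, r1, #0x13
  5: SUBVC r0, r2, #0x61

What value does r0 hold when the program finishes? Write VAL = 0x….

[0] flags=1000 → (cmp)
[1] flags=1000 GE?F → skip
[2] flags=1000 CC?T → r4=0xab
[3] flags=1000 → (cmp)
[4] flags=1000 GE?F → skip
[5] flags=1000 VC?T → r0=0xf2

VAL = 0xf2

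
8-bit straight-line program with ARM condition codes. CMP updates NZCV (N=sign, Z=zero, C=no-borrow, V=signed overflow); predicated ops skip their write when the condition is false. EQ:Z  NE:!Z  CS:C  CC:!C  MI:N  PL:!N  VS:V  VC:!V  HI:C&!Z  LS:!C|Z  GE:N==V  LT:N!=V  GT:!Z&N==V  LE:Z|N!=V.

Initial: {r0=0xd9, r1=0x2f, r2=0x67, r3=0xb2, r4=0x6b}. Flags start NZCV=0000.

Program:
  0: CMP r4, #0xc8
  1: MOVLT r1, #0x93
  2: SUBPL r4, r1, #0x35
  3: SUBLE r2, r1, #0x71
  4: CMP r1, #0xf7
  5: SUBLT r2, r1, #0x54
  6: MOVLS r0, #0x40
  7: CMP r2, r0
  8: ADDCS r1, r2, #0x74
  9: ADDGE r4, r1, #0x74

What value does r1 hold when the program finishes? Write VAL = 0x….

0: ✓ CMP  NZCV=1001
1: · MOVLT
2: · SUBPL
3: · SUBLE
4: ✓ CMP  NZCV=0000
5: · SUBLT
6: ✓ MOVLS  r0←0x40
7: ✓ CMP  NZCV=0010
8: ✓ ADDCS  r1←0xdb
9: ✓ ADDGE  r4←0x4f

VAL = 0xdb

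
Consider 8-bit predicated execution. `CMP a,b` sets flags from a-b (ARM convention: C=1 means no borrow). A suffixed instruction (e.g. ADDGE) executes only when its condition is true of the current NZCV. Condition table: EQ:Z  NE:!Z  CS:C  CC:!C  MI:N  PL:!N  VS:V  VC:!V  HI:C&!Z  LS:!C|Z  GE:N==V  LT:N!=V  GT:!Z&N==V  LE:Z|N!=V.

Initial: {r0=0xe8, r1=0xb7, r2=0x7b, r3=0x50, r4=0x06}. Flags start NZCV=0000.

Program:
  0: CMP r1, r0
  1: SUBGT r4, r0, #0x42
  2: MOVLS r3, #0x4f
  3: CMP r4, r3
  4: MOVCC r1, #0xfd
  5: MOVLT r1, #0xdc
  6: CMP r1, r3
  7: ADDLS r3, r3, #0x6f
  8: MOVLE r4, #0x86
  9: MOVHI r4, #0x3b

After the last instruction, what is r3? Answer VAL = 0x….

[0] flags=1000 → (cmp)
[1] flags=1000 GT?F → skip
[2] flags=1000 LS?T → r3=0x4f
[3] flags=1000 → (cmp)
[4] flags=1000 CC?T → r1=0xfd
[5] flags=1000 LT?T → r1=0xdc
[6] flags=1010 → (cmp)
[7] flags=1010 LS?F → skip
[8] flags=1010 LE?T → r4=0x86
[9] flags=1010 HI?T → r4=0x3b

VAL = 0x4f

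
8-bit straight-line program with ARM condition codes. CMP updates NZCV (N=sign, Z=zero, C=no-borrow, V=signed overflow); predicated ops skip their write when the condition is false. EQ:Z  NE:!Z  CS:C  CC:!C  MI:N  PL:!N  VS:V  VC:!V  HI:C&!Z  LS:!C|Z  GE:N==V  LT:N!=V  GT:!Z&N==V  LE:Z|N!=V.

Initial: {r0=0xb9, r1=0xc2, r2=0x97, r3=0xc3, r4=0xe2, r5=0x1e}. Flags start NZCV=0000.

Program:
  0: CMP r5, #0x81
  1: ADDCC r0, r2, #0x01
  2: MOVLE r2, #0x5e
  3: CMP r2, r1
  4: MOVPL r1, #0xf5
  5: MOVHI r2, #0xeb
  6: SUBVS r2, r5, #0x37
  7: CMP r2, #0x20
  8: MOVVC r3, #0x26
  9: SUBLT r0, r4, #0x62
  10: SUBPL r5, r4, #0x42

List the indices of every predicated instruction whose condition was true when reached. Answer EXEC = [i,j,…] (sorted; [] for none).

[0] flags=1001 → (cmp)
[1] flags=1001 CC?T → r0=0x98
[2] flags=1001 LE?F → skip
[3] flags=1000 → (cmp)
[4] flags=1000 PL?F → skip
[5] flags=1000 HI?F → skip
[6] flags=1000 VS?F → skip
[7] flags=0011 → (cmp)
[8] flags=0011 VC?F → skip
[9] flags=0011 LT?T → r0=0x80
[10] flags=0011 PL?T → r5=0xa0

EXEC = [1,9,10]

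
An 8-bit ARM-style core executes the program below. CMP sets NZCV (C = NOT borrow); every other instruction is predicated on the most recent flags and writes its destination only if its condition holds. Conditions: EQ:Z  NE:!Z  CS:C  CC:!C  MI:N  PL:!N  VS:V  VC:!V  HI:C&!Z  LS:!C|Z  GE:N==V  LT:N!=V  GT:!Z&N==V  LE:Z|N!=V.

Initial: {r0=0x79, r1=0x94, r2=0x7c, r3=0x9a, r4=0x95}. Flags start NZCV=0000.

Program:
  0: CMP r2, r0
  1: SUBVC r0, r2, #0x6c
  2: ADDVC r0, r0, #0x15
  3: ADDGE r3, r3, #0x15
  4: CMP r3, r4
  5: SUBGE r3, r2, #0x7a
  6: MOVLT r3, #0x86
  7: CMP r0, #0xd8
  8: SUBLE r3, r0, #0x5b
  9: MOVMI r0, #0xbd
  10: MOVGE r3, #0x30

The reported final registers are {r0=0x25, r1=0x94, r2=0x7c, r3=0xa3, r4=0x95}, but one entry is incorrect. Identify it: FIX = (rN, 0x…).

FIX = (r3, 0x30)

0: ✓ CMP  NZCV=0010
1: ✓ SUBVC  r0←0x10
2: ✓ ADDVC  r0←0x25
3: ✓ ADDGE  r3←0xaf
4: ✓ CMP  NZCV=0010
5: ✓ SUBGE  r3←0x02
6: · MOVLT
7: ✓ CMP  NZCV=0000
8: · SUBLE
9: · MOVMI
10: ✓ MOVGE  r3←0x30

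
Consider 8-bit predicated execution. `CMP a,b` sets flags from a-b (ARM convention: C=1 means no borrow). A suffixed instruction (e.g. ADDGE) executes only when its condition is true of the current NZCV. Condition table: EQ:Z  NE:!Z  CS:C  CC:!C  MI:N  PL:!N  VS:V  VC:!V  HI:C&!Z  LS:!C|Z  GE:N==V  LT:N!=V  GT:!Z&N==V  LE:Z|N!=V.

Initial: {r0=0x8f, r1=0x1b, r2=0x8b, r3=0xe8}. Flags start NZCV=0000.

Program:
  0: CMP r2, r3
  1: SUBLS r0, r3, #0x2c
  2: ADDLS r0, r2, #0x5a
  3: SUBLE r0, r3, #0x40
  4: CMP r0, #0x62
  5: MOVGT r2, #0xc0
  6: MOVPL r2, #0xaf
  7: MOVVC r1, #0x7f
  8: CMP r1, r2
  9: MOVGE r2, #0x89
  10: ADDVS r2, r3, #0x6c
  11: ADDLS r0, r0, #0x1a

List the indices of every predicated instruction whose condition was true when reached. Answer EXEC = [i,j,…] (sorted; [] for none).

[0] flags=1000 → (cmp)
[1] flags=1000 LS?T → r0=0xbc
[2] flags=1000 LS?T → r0=0xe5
[3] flags=1000 LE?T → r0=0xa8
[4] flags=0011 → (cmp)
[5] flags=0011 GT?F → skip
[6] flags=0011 PL?T → r2=0xaf
[7] flags=0011 VC?F → skip
[8] flags=0000 → (cmp)
[9] flags=0000 GE?T → r2=0x89
[10] flags=0000 VS?F → skip
[11] flags=0000 LS?T → r0=0xc2

EXEC = [1,2,3,6,9,11]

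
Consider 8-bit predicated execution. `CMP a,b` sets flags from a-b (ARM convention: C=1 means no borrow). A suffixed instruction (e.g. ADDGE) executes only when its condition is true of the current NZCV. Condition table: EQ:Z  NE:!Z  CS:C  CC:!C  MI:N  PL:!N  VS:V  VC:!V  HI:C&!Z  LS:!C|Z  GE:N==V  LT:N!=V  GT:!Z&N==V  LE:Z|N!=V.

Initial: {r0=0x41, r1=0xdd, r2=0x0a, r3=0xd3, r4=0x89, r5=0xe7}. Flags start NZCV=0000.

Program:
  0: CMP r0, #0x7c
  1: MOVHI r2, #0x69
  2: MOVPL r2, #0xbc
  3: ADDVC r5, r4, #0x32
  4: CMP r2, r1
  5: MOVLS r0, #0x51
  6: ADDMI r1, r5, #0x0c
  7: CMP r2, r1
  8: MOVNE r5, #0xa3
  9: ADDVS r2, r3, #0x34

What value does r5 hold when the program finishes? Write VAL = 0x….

VAL = 0xa3

0: ✓ CMP  NZCV=1000
1: · MOVHI
2: · MOVPL
3: ✓ ADDVC  r5←0xbb
4: ✓ CMP  NZCV=0000
5: ✓ MOVLS  r0←0x51
6: · ADDMI
7: ✓ CMP  NZCV=0000
8: ✓ MOVNE  r5←0xa3
9: · ADDVS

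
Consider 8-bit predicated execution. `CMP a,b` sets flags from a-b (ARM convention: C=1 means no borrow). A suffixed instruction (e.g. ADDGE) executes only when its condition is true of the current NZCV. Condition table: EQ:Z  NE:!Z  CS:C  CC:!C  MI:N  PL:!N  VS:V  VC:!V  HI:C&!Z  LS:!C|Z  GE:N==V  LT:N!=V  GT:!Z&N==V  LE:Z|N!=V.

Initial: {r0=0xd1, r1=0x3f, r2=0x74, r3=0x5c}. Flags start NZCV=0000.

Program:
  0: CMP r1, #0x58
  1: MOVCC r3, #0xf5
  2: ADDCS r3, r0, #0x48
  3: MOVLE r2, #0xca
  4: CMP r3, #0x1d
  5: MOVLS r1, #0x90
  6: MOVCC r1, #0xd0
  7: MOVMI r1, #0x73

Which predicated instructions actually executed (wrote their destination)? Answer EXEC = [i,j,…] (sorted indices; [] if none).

0: ✓ CMP  NZCV=1000
1: ✓ MOVCC  r3←0xf5
2: · ADDCS
3: ✓ MOVLE  r2←0xca
4: ✓ CMP  NZCV=1010
5: · MOVLS
6: · MOVCC
7: ✓ MOVMI  r1←0x73

EXEC = [1,3,7]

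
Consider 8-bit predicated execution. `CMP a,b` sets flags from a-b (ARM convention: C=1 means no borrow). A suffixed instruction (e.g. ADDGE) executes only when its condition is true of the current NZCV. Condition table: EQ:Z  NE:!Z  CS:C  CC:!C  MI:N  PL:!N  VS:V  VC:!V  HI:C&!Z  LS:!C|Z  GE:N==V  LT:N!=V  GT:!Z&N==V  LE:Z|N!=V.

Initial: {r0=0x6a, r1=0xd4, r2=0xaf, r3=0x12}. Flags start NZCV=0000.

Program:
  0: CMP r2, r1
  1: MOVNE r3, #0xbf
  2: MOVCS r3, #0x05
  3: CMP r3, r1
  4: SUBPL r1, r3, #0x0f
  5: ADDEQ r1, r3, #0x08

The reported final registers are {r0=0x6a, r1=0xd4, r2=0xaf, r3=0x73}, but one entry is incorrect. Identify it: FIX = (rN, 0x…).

FIX = (r3, 0xbf)

[0] flags=1000 → (cmp)
[1] flags=1000 NE?T → r3=0xbf
[2] flags=1000 CS?F → skip
[3] flags=1000 → (cmp)
[4] flags=1000 PL?F → skip
[5] flags=1000 EQ?F → skip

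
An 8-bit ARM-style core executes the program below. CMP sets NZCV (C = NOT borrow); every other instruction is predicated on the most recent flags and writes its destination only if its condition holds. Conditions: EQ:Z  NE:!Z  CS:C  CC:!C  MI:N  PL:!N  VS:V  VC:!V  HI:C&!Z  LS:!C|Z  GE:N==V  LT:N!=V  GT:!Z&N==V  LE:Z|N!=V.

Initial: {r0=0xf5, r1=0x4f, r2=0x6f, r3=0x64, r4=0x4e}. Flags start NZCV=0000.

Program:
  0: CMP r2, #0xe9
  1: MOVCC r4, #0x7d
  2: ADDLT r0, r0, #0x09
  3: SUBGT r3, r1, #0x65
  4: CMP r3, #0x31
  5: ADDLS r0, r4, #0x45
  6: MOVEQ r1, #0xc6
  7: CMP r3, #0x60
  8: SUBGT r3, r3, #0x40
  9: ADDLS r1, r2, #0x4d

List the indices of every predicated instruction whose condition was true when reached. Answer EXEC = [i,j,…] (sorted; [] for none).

0: ✓ CMP  NZCV=1001
1: ✓ MOVCC  r4←0x7d
2: · ADDLT
3: ✓ SUBGT  r3←0xea
4: ✓ CMP  NZCV=1010
5: · ADDLS
6: · MOVEQ
7: ✓ CMP  NZCV=1010
8: · SUBGT
9: · ADDLS

EXEC = [1,3]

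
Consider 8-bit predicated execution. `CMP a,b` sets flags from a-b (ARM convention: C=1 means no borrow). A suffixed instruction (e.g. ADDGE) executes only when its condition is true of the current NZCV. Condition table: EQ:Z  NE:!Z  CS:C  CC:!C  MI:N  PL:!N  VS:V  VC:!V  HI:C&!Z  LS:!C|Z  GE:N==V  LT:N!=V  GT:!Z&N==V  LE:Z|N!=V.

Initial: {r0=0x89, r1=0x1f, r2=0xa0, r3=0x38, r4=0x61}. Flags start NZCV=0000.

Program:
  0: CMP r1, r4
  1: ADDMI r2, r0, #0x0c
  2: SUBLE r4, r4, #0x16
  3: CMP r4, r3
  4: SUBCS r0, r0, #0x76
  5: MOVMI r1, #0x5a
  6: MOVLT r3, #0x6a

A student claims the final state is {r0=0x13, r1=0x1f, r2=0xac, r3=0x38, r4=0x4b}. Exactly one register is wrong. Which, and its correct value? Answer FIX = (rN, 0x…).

FIX = (r2, 0x95)

0: ✓ CMP  NZCV=1000
1: ✓ ADDMI  r2←0x95
2: ✓ SUBLE  r4←0x4b
3: ✓ CMP  NZCV=0010
4: ✓ SUBCS  r0←0x13
5: · MOVMI
6: · MOVLT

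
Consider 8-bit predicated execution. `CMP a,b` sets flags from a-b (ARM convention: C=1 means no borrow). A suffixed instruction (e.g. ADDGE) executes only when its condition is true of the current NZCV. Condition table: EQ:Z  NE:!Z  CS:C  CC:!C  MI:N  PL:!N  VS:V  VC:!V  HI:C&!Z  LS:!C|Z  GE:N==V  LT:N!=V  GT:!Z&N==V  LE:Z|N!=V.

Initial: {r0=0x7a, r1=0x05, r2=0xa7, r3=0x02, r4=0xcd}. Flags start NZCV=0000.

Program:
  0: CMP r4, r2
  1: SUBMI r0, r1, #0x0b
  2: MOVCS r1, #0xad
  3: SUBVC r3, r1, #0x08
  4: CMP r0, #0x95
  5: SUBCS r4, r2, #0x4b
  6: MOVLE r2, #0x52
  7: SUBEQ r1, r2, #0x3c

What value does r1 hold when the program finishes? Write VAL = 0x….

VAL = 0xad

[0] flags=0010 → (cmp)
[1] flags=0010 MI?F → skip
[2] flags=0010 CS?T → r1=0xad
[3] flags=0010 VC?T → r3=0xa5
[4] flags=1001 → (cmp)
[5] flags=1001 CS?F → skip
[6] flags=1001 LE?F → skip
[7] flags=1001 EQ?F → skip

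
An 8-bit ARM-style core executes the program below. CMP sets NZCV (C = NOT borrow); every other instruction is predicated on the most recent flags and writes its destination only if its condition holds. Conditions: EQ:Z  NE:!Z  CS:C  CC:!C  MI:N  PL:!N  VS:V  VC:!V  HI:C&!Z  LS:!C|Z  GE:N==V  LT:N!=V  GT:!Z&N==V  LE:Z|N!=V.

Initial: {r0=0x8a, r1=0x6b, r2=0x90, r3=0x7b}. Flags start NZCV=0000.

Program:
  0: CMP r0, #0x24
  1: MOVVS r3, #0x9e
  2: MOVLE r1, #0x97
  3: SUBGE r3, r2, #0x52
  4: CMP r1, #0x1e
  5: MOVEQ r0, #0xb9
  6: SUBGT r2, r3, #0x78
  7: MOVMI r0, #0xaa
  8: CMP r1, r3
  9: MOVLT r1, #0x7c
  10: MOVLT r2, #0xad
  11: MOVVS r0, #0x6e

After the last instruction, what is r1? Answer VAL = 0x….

[0] flags=0011 → (cmp)
[1] flags=0011 VS?T → r3=0x9e
[2] flags=0011 LE?T → r1=0x97
[3] flags=0011 GE?F → skip
[4] flags=0011 → (cmp)
[5] flags=0011 EQ?F → skip
[6] flags=0011 GT?F → skip
[7] flags=0011 MI?F → skip
[8] flags=1000 → (cmp)
[9] flags=1000 LT?T → r1=0x7c
[10] flags=1000 LT?T → r2=0xad
[11] flags=1000 VS?F → skip

VAL = 0x7c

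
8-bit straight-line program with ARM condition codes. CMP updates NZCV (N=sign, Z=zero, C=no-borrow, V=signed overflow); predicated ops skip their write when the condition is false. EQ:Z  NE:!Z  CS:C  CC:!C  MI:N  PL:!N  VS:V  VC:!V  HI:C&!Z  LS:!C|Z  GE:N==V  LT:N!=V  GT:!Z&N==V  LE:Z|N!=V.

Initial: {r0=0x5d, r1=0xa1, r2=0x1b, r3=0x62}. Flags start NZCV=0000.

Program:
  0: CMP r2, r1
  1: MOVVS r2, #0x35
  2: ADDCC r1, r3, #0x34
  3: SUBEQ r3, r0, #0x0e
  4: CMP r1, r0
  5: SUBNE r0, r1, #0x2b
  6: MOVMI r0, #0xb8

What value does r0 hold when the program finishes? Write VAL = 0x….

VAL = 0x6b

0: ✓ CMP  NZCV=0000
1: · MOVVS
2: ✓ ADDCC  r1←0x96
3: · SUBEQ
4: ✓ CMP  NZCV=0011
5: ✓ SUBNE  r0←0x6b
6: · MOVMI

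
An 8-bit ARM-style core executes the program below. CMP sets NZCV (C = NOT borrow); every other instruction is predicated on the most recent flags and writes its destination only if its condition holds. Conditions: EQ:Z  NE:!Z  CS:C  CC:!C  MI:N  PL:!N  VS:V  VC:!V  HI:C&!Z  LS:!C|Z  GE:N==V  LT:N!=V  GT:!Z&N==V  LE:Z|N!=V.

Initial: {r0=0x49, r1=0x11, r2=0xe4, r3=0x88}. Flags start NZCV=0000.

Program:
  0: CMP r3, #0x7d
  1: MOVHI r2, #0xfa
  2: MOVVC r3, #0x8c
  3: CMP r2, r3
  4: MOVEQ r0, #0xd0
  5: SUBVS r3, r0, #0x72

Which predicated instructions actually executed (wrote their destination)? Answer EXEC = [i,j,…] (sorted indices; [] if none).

EXEC = [1]

[0] flags=0011 → (cmp)
[1] flags=0011 HI?T → r2=0xfa
[2] flags=0011 VC?F → skip
[3] flags=0010 → (cmp)
[4] flags=0010 EQ?F → skip
[5] flags=0010 VS?F → skip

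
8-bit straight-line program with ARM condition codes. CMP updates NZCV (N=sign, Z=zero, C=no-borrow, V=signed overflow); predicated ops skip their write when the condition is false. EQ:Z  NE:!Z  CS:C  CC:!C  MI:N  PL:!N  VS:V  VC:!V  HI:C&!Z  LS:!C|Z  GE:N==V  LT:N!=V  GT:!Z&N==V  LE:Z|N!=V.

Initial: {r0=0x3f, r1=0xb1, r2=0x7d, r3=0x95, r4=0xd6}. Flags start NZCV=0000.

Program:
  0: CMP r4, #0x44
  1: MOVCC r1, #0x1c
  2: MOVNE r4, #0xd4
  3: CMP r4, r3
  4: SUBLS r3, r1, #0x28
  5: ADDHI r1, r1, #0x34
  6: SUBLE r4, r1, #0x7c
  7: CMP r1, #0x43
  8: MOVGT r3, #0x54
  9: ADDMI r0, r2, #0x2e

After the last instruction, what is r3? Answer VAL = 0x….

[0] flags=1010 → (cmp)
[1] flags=1010 CC?F → skip
[2] flags=1010 NE?T → r4=0xd4
[3] flags=0010 → (cmp)
[4] flags=0010 LS?F → skip
[5] flags=0010 HI?T → r1=0xe5
[6] flags=0010 LE?F → skip
[7] flags=1010 → (cmp)
[8] flags=1010 GT?F → skip
[9] flags=1010 MI?T → r0=0xab

VAL = 0x95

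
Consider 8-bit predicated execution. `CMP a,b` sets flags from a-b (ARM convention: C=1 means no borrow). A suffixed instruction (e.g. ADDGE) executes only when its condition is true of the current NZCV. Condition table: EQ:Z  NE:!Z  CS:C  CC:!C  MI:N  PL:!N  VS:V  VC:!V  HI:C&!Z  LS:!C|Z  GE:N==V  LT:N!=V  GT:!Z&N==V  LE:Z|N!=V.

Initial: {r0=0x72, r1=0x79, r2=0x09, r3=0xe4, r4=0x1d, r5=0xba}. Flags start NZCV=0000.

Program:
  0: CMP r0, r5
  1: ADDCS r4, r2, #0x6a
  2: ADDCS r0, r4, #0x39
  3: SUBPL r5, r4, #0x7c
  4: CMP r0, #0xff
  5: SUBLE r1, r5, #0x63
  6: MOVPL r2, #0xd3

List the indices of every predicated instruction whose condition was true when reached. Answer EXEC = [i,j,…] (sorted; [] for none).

EXEC = [6]

0: ✓ CMP  NZCV=1001
1: · ADDCS
2: · ADDCS
3: · SUBPL
4: ✓ CMP  NZCV=0000
5: · SUBLE
6: ✓ MOVPL  r2←0xd3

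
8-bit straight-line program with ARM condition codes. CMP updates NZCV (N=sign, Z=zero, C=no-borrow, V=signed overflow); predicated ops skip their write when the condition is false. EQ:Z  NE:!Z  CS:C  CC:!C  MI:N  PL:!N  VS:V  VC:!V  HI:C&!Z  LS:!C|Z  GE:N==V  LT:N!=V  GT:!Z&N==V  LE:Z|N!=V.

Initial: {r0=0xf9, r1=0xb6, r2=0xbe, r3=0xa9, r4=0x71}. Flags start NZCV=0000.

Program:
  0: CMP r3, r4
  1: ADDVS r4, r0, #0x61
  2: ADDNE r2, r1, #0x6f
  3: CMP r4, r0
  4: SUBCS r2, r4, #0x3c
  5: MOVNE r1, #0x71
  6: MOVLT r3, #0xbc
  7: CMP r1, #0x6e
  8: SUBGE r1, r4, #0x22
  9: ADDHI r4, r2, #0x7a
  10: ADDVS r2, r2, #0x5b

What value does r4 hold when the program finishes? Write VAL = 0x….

0: ✓ CMP  NZCV=0011
1: ✓ ADDVS  r4←0x5a
2: ✓ ADDNE  r2←0x25
3: ✓ CMP  NZCV=0000
4: · SUBCS
5: ✓ MOVNE  r1←0x71
6: · MOVLT
7: ✓ CMP  NZCV=0010
8: ✓ SUBGE  r1←0x38
9: ✓ ADDHI  r4←0x9f
10: · ADDVS

VAL = 0x9f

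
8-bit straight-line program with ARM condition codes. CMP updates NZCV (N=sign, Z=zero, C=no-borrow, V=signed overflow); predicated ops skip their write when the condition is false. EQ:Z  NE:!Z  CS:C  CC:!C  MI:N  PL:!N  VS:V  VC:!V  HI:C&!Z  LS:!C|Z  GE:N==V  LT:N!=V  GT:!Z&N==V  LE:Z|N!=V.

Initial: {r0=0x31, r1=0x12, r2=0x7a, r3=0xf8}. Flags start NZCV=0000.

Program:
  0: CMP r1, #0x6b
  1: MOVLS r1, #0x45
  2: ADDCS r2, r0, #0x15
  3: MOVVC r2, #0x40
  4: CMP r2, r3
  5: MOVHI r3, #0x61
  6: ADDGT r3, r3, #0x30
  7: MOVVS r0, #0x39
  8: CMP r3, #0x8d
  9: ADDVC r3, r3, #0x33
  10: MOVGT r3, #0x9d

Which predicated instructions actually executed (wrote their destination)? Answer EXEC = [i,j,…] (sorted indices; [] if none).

0: ✓ CMP  NZCV=1000
1: ✓ MOVLS  r1←0x45
2: · ADDCS
3: ✓ MOVVC  r2←0x40
4: ✓ CMP  NZCV=0000
5: · MOVHI
6: ✓ ADDGT  r3←0x28
7: · MOVVS
8: ✓ CMP  NZCV=1001
9: · ADDVC
10: ✓ MOVGT  r3←0x9d

EXEC = [1,3,6,10]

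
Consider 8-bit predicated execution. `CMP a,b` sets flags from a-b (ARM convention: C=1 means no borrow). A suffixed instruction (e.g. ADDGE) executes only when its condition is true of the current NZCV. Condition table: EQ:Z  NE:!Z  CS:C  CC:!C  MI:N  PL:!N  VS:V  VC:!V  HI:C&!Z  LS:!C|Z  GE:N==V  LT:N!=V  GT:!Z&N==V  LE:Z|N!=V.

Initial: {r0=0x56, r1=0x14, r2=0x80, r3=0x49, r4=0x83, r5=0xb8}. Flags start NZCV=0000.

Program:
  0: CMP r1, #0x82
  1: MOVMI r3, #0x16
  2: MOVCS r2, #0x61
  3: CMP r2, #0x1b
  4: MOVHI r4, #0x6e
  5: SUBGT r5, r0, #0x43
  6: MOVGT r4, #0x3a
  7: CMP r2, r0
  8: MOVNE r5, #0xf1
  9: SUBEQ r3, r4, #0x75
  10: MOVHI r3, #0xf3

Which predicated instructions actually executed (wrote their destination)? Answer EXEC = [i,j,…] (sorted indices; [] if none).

[0] flags=1001 → (cmp)
[1] flags=1001 MI?T → r3=0x16
[2] flags=1001 CS?F → skip
[3] flags=0011 → (cmp)
[4] flags=0011 HI?T → r4=0x6e
[5] flags=0011 GT?F → skip
[6] flags=0011 GT?F → skip
[7] flags=0011 → (cmp)
[8] flags=0011 NE?T → r5=0xf1
[9] flags=0011 EQ?F → skip
[10] flags=0011 HI?T → r3=0xf3

EXEC = [1,4,8,10]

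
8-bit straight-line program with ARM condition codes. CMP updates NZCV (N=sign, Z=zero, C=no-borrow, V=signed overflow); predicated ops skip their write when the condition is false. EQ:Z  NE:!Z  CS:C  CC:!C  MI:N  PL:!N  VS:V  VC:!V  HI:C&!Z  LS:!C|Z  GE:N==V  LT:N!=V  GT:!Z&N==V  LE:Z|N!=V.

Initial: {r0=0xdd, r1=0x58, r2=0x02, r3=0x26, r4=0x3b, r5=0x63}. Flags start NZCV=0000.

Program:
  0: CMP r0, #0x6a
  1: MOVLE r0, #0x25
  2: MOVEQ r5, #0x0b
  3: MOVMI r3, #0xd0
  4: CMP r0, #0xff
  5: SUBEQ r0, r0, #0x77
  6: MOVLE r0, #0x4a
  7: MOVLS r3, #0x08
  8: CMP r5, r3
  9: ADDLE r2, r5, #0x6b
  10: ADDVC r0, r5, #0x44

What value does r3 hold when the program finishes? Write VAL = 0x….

[0] flags=0011 → (cmp)
[1] flags=0011 LE?T → r0=0x25
[2] flags=0011 EQ?F → skip
[3] flags=0011 MI?F → skip
[4] flags=0000 → (cmp)
[5] flags=0000 EQ?F → skip
[6] flags=0000 LE?F → skip
[7] flags=0000 LS?T → r3=0x08
[8] flags=0010 → (cmp)
[9] flags=0010 LE?F → skip
[10] flags=0010 VC?T → r0=0xa7

VAL = 0x08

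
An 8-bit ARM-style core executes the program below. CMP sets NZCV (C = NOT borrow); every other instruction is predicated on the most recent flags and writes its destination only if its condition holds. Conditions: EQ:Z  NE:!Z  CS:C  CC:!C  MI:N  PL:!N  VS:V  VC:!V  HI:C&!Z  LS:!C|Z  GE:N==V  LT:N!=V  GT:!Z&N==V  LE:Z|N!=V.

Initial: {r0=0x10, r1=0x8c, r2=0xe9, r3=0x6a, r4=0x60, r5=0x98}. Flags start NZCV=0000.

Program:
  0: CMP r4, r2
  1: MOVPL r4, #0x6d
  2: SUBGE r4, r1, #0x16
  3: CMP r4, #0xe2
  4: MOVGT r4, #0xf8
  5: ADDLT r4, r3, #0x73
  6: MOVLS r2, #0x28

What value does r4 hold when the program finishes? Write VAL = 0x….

VAL = 0xf8

[0] flags=0000 → (cmp)
[1] flags=0000 PL?T → r4=0x6d
[2] flags=0000 GE?T → r4=0x76
[3] flags=1001 → (cmp)
[4] flags=1001 GT?T → r4=0xf8
[5] flags=1001 LT?F → skip
[6] flags=1001 LS?T → r2=0x28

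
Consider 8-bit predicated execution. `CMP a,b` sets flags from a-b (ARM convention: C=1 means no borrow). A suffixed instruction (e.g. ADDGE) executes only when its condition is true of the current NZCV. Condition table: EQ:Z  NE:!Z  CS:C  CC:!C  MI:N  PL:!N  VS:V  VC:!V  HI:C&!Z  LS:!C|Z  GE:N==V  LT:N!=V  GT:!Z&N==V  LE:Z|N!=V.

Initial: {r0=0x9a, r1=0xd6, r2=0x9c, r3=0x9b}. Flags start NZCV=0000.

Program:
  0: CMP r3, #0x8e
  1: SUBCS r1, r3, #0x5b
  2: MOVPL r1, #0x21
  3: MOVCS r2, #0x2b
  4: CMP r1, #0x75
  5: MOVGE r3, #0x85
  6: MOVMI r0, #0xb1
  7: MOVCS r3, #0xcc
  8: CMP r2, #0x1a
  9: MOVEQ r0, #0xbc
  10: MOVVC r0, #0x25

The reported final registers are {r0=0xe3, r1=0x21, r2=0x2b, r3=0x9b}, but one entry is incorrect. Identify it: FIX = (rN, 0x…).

[0] flags=0010 → (cmp)
[1] flags=0010 CS?T → r1=0x40
[2] flags=0010 PL?T → r1=0x21
[3] flags=0010 CS?T → r2=0x2b
[4] flags=1000 → (cmp)
[5] flags=1000 GE?F → skip
[6] flags=1000 MI?T → r0=0xb1
[7] flags=1000 CS?F → skip
[8] flags=0010 → (cmp)
[9] flags=0010 EQ?F → skip
[10] flags=0010 VC?T → r0=0x25

FIX = (r0, 0x25)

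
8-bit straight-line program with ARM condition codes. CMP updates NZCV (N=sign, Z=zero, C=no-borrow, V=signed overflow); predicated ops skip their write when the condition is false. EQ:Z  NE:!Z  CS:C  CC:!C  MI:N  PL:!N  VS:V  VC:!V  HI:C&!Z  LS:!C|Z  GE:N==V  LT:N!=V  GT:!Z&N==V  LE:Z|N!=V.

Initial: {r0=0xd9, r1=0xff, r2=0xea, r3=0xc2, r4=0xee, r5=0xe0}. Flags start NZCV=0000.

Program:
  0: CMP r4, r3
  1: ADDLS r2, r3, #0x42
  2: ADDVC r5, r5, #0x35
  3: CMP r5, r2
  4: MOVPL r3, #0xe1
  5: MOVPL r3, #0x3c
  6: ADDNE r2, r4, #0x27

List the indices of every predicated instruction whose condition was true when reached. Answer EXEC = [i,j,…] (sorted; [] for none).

0: ✓ CMP  NZCV=0010
1: · ADDLS
2: ✓ ADDVC  r5←0x15
3: ✓ CMP  NZCV=0000
4: ✓ MOVPL  r3←0xe1
5: ✓ MOVPL  r3←0x3c
6: ✓ ADDNE  r2←0x15

EXEC = [2,4,5,6]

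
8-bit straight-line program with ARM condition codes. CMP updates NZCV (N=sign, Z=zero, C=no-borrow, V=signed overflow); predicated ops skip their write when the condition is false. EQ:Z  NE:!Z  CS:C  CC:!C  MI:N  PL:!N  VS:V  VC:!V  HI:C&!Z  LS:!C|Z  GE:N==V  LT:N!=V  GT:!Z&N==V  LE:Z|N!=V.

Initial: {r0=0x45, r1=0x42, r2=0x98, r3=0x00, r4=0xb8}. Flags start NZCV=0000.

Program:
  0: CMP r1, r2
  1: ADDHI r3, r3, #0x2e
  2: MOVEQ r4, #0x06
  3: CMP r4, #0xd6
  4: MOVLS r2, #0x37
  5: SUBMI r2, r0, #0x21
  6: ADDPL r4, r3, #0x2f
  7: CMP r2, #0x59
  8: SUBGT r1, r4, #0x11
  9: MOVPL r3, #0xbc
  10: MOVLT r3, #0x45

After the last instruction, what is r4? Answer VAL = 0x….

[0] flags=1001 → (cmp)
[1] flags=1001 HI?F → skip
[2] flags=1001 EQ?F → skip
[3] flags=1000 → (cmp)
[4] flags=1000 LS?T → r2=0x37
[5] flags=1000 MI?T → r2=0x24
[6] flags=1000 PL?F → skip
[7] flags=1000 → (cmp)
[8] flags=1000 GT?F → skip
[9] flags=1000 PL?F → skip
[10] flags=1000 LT?T → r3=0x45

VAL = 0xb8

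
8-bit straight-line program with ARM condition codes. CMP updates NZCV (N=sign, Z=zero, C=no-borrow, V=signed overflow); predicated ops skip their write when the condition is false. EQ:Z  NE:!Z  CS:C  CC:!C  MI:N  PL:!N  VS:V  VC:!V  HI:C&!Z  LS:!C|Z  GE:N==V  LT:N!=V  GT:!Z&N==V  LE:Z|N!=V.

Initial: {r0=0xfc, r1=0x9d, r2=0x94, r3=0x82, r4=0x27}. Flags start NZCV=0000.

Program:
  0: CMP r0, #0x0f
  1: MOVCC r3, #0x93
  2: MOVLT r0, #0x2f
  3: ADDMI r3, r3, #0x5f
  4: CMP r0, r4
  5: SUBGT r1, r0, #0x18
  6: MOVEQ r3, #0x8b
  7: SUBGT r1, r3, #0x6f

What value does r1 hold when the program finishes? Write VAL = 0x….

VAL = 0x72

[0] flags=1010 → (cmp)
[1] flags=1010 CC?F → skip
[2] flags=1010 LT?T → r0=0x2f
[3] flags=1010 MI?T → r3=0xe1
[4] flags=0010 → (cmp)
[5] flags=0010 GT?T → r1=0x17
[6] flags=0010 EQ?F → skip
[7] flags=0010 GT?T → r1=0x72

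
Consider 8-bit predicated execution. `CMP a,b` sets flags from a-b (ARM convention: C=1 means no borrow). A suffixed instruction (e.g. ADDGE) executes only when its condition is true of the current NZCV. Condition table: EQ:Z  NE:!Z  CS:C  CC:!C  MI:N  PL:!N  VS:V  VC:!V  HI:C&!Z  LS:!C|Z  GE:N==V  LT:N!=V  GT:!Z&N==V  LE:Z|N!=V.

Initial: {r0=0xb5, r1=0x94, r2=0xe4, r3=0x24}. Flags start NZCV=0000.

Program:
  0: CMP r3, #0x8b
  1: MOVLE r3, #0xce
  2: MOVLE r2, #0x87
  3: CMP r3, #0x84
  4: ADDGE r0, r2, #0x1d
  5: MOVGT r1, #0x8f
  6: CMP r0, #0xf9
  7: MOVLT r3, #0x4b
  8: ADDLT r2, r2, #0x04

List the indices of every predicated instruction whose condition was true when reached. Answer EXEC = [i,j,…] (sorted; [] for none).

EXEC = [4,5]

[0] flags=1001 → (cmp)
[1] flags=1001 LE?F → skip
[2] flags=1001 LE?F → skip
[3] flags=1001 → (cmp)
[4] flags=1001 GE?T → r0=0x01
[5] flags=1001 GT?T → r1=0x8f
[6] flags=0000 → (cmp)
[7] flags=0000 LT?F → skip
[8] flags=0000 LT?F → skip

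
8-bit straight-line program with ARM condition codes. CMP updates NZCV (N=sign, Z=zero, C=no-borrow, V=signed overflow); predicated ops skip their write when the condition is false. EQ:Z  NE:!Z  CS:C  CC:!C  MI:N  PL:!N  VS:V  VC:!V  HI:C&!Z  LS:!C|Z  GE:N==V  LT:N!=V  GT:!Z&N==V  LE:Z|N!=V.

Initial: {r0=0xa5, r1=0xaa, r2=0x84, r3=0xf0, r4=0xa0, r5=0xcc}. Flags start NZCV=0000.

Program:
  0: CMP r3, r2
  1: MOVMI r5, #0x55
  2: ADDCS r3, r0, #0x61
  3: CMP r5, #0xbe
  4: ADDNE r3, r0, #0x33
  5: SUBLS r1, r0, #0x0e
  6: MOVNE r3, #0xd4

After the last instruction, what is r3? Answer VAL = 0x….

VAL = 0xd4

[0] flags=0010 → (cmp)
[1] flags=0010 MI?F → skip
[2] flags=0010 CS?T → r3=0x06
[3] flags=0010 → (cmp)
[4] flags=0010 NE?T → r3=0xd8
[5] flags=0010 LS?F → skip
[6] flags=0010 NE?T → r3=0xd4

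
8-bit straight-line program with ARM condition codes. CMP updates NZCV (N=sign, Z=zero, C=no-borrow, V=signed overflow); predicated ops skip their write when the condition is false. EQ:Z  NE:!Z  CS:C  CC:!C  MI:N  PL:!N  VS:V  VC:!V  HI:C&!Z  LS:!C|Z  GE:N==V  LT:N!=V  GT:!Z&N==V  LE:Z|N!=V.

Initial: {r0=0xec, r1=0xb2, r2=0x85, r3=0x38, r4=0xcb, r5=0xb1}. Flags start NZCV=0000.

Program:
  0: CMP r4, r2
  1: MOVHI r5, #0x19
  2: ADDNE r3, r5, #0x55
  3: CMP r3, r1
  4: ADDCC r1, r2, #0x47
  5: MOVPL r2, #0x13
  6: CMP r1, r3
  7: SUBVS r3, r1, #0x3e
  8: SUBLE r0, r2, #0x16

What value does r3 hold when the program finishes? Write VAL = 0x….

[0] flags=0010 → (cmp)
[1] flags=0010 HI?T → r5=0x19
[2] flags=0010 NE?T → r3=0x6e
[3] flags=1001 → (cmp)
[4] flags=1001 CC?T → r1=0xcc
[5] flags=1001 PL?F → skip
[6] flags=0011 → (cmp)
[7] flags=0011 VS?T → r3=0x8e
[8] flags=0011 LE?T → r0=0x6f

VAL = 0x8e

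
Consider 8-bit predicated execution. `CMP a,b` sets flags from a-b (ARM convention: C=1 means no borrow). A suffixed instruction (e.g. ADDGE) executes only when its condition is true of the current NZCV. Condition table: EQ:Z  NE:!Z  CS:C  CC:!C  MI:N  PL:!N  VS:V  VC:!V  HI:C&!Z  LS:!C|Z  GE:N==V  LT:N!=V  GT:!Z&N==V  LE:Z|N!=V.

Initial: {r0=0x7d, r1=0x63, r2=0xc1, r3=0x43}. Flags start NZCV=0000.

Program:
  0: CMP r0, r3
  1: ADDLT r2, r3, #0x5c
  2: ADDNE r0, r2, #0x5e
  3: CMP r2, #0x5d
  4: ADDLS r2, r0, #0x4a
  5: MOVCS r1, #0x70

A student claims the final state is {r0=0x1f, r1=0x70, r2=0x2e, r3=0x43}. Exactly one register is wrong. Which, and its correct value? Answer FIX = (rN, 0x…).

0: ✓ CMP  NZCV=0010
1: · ADDLT
2: ✓ ADDNE  r0←0x1f
3: ✓ CMP  NZCV=0011
4: · ADDLS
5: ✓ MOVCS  r1←0x70

FIX = (r2, 0xc1)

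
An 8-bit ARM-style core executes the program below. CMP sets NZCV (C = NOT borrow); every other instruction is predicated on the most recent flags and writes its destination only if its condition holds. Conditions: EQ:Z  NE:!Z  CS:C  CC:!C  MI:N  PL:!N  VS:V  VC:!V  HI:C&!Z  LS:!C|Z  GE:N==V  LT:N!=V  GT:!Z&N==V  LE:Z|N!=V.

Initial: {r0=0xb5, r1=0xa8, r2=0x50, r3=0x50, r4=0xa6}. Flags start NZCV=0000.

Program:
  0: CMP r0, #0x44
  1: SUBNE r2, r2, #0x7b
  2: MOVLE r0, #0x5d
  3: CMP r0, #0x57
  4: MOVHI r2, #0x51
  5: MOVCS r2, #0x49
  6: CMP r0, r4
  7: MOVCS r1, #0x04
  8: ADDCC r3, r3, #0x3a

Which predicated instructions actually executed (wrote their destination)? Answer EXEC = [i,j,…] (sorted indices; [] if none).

EXEC = [1,2,4,5,8]

[0] flags=0011 → (cmp)
[1] flags=0011 NE?T → r2=0xd5
[2] flags=0011 LE?T → r0=0x5d
[3] flags=0010 → (cmp)
[4] flags=0010 HI?T → r2=0x51
[5] flags=0010 CS?T → r2=0x49
[6] flags=1001 → (cmp)
[7] flags=1001 CS?F → skip
[8] flags=1001 CC?T → r3=0x8a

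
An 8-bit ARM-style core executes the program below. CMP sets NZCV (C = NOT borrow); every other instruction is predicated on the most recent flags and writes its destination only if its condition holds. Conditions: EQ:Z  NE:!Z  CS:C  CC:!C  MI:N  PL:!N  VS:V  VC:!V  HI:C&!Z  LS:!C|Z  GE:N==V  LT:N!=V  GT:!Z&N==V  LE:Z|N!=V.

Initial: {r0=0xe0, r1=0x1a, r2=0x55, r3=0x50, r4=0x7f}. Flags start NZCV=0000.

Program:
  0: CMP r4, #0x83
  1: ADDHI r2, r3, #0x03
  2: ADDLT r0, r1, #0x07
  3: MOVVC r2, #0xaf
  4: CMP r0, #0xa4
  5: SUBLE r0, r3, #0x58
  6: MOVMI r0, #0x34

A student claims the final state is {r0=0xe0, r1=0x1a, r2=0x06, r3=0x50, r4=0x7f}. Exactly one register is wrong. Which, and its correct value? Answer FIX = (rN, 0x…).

0: ✓ CMP  NZCV=1001
1: · ADDHI
2: · ADDLT
3: · MOVVC
4: ✓ CMP  NZCV=0010
5: · SUBLE
6: · MOVMI

FIX = (r2, 0x55)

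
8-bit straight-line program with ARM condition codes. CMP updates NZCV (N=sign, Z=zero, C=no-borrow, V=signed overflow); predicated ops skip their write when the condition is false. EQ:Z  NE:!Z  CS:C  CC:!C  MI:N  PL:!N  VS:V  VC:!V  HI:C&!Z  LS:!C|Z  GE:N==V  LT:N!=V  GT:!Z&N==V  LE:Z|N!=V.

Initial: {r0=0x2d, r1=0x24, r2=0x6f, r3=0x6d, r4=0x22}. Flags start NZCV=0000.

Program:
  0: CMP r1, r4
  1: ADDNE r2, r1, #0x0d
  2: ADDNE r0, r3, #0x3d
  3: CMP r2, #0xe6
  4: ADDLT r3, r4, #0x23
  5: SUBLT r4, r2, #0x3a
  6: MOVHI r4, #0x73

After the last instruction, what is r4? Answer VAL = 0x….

[0] flags=0010 → (cmp)
[1] flags=0010 NE?T → r2=0x31
[2] flags=0010 NE?T → r0=0xaa
[3] flags=0000 → (cmp)
[4] flags=0000 LT?F → skip
[5] flags=0000 LT?F → skip
[6] flags=0000 HI?F → skip

VAL = 0x22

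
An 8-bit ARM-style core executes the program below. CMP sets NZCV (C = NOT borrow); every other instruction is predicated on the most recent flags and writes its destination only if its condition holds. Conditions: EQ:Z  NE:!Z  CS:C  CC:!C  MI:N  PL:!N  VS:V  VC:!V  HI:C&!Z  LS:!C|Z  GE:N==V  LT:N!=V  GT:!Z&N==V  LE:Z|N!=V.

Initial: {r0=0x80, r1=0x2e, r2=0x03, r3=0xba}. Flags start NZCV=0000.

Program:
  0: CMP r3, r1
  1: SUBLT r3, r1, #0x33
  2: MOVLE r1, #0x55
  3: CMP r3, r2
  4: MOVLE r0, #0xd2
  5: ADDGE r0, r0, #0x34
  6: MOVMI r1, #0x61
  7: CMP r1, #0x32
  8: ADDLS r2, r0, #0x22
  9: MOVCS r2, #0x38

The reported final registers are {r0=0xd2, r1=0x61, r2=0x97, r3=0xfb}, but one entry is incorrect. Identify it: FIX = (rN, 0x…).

0: ✓ CMP  NZCV=1010
1: ✓ SUBLT  r3←0xfb
2: ✓ MOVLE  r1←0x55
3: ✓ CMP  NZCV=1010
4: ✓ MOVLE  r0←0xd2
5: · ADDGE
6: ✓ MOVMI  r1←0x61
7: ✓ CMP  NZCV=0010
8: · ADDLS
9: ✓ MOVCS  r2←0x38

FIX = (r2, 0x38)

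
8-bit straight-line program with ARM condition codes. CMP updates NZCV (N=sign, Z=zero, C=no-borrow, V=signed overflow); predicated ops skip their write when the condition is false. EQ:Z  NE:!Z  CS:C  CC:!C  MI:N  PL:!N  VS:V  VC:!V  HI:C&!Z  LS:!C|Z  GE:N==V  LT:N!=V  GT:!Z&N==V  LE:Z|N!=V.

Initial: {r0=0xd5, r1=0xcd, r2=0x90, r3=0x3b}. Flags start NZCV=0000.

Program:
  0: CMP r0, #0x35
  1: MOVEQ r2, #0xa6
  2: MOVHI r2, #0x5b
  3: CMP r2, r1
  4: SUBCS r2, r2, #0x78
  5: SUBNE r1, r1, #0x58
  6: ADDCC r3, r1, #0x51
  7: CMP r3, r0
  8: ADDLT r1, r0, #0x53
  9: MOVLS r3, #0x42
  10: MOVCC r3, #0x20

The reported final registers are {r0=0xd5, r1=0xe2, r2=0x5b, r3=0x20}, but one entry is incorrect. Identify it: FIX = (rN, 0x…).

0: ✓ CMP  NZCV=1010
1: · MOVEQ
2: ✓ MOVHI  r2←0x5b
3: ✓ CMP  NZCV=1001
4: · SUBCS
5: ✓ SUBNE  r1←0x75
6: ✓ ADDCC  r3←0xc6
7: ✓ CMP  NZCV=1000
8: ✓ ADDLT  r1←0x28
9: ✓ MOVLS  r3←0x42
10: ✓ MOVCC  r3←0x20

FIX = (r1, 0x28)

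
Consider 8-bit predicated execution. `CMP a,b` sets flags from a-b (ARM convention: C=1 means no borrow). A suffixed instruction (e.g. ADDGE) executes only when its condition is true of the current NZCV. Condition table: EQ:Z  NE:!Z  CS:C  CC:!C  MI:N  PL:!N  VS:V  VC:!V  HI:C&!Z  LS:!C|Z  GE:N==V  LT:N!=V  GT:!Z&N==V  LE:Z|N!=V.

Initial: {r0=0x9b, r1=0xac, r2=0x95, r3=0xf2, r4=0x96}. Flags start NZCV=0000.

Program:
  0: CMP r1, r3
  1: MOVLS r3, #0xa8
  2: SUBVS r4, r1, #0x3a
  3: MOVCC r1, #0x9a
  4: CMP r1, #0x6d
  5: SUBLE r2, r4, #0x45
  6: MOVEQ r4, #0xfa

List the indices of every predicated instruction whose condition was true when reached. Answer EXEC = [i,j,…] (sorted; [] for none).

EXEC = [1,3,5]

[0] flags=1000 → (cmp)
[1] flags=1000 LS?T → r3=0xa8
[2] flags=1000 VS?F → skip
[3] flags=1000 CC?T → r1=0x9a
[4] flags=0011 → (cmp)
[5] flags=0011 LE?T → r2=0x51
[6] flags=0011 EQ?F → skip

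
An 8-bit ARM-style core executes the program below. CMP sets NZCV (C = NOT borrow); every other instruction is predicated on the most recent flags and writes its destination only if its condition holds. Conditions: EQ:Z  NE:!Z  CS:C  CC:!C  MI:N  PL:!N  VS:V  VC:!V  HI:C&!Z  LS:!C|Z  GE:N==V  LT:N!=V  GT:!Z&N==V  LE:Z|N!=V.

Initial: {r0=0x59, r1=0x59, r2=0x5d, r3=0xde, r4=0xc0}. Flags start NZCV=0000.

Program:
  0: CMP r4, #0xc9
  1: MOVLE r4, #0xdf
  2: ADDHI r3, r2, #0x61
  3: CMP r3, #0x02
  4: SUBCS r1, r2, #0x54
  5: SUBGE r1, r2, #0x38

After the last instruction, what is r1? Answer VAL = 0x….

0: ✓ CMP  NZCV=1000
1: ✓ MOVLE  r4←0xdf
2: · ADDHI
3: ✓ CMP  NZCV=1010
4: ✓ SUBCS  r1←0x09
5: · SUBGE

VAL = 0x09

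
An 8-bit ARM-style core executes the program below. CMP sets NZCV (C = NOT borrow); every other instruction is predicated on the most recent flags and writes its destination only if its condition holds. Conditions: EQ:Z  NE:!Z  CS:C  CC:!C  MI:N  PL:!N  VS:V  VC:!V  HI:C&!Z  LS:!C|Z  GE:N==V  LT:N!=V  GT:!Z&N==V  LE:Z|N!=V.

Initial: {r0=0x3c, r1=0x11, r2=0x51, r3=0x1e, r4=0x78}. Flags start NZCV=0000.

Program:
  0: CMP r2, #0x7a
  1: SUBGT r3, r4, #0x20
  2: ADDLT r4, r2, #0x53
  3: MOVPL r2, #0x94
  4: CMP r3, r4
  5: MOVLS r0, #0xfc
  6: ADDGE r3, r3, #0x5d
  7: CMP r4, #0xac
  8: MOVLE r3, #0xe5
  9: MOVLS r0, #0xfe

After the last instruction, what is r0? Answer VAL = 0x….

[0] flags=1000 → (cmp)
[1] flags=1000 GT?F → skip
[2] flags=1000 LT?T → r4=0xa4
[3] flags=1000 PL?F → skip
[4] flags=0000 → (cmp)
[5] flags=0000 LS?T → r0=0xfc
[6] flags=0000 GE?T → r3=0x7b
[7] flags=1000 → (cmp)
[8] flags=1000 LE?T → r3=0xe5
[9] flags=1000 LS?T → r0=0xfe

VAL = 0xfe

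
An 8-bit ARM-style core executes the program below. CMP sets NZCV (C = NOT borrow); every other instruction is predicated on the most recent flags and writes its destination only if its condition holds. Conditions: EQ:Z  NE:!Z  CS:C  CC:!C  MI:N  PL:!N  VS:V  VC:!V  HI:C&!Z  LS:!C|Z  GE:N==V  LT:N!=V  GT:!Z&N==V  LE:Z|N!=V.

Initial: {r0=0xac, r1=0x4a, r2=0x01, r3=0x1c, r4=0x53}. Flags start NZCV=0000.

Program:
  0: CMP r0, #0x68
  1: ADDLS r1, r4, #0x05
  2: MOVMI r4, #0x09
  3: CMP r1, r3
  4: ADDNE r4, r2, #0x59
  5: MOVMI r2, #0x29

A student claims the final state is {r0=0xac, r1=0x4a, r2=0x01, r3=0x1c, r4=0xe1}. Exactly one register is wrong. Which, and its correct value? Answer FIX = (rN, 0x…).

FIX = (r4, 0x5a)

[0] flags=0011 → (cmp)
[1] flags=0011 LS?F → skip
[2] flags=0011 MI?F → skip
[3] flags=0010 → (cmp)
[4] flags=0010 NE?T → r4=0x5a
[5] flags=0010 MI?F → skip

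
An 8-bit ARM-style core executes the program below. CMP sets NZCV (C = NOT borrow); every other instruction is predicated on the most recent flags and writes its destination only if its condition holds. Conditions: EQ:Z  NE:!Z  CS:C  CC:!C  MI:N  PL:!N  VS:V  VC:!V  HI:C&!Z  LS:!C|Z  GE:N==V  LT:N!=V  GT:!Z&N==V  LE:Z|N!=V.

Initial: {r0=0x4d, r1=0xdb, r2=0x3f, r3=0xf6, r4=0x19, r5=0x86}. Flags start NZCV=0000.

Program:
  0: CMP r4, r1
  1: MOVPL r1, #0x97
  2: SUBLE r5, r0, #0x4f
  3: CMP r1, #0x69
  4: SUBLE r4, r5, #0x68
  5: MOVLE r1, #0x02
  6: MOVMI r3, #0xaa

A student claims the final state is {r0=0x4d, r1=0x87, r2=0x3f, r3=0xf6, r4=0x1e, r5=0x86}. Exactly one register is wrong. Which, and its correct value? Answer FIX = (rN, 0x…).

FIX = (r1, 0x02)

[0] flags=0000 → (cmp)
[1] flags=0000 PL?T → r1=0x97
[2] flags=0000 LE?F → skip
[3] flags=0011 → (cmp)
[4] flags=0011 LE?T → r4=0x1e
[5] flags=0011 LE?T → r1=0x02
[6] flags=0011 MI?F → skip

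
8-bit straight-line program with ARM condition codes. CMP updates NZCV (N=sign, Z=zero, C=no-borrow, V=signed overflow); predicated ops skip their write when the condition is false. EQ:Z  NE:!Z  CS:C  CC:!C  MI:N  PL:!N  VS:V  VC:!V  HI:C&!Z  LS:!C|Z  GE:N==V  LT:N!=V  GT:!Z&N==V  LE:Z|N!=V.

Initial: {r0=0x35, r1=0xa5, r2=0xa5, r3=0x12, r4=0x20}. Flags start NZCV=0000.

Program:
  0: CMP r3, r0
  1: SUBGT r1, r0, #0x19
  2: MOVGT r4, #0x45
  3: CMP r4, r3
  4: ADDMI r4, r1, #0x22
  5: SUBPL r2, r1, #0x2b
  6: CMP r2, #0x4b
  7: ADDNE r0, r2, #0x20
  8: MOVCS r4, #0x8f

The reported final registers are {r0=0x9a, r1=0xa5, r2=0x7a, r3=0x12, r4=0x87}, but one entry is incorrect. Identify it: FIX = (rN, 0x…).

0: ✓ CMP  NZCV=1000
1: · SUBGT
2: · MOVGT
3: ✓ CMP  NZCV=0010
4: · ADDMI
5: ✓ SUBPL  r2←0x7a
6: ✓ CMP  NZCV=0010
7: ✓ ADDNE  r0←0x9a
8: ✓ MOVCS  r4←0x8f

FIX = (r4, 0x8f)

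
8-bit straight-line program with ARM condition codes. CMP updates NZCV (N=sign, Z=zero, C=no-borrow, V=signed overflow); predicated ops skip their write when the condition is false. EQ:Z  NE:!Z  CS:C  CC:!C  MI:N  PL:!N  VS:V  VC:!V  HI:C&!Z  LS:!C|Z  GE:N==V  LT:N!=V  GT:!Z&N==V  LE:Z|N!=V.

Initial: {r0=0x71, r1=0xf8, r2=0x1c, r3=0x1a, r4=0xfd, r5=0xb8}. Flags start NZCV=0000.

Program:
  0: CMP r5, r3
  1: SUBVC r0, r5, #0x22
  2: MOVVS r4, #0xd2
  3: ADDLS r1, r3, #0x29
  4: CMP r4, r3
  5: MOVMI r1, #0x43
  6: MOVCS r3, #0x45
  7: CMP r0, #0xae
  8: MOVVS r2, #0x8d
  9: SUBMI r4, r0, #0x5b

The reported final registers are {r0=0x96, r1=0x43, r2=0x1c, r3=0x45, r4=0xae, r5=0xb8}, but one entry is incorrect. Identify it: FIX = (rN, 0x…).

FIX = (r4, 0x3b)

0: ✓ CMP  NZCV=1010
1: ✓ SUBVC  r0←0x96
2: · MOVVS
3: · ADDLS
4: ✓ CMP  NZCV=1010
5: ✓ MOVMI  r1←0x43
6: ✓ MOVCS  r3←0x45
7: ✓ CMP  NZCV=1000
8: · MOVVS
9: ✓ SUBMI  r4←0x3b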